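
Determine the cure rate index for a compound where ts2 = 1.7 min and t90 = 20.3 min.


CRI = 100 / (t90 - ts2)
= 100 / (20.3 - 1.7)
= 100 / 18.6
= 5.38 min^-1

5.38 min^-1


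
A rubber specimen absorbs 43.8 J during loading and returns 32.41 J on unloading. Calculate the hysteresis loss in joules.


Hysteresis loss = loading - unloading
= 43.8 - 32.41
= 11.39 J

11.39 J


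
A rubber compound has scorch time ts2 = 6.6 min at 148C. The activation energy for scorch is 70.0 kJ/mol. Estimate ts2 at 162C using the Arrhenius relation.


Convert temperatures: T1 = 148 + 273.15 = 421.15 K, T2 = 162 + 273.15 = 435.15 K
ts2_new = 6.6 * exp(70000 / 8.314 * (1/435.15 - 1/421.15))
1/T2 - 1/T1 = -7.6393e-05
ts2_new = 3.47 min

3.47 min


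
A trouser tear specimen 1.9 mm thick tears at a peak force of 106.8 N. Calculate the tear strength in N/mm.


Tear strength = force / thickness
= 106.8 / 1.9
= 56.21 N/mm

56.21 N/mm


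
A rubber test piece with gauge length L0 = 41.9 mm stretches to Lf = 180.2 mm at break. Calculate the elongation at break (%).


Elongation = (Lf - L0) / L0 * 100
= (180.2 - 41.9) / 41.9 * 100
= 138.3 / 41.9 * 100
= 330.1%

330.1%


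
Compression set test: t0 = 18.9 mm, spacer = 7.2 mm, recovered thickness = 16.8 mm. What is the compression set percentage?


CS = (t0 - recovered) / (t0 - ts) * 100
= (18.9 - 16.8) / (18.9 - 7.2) * 100
= 2.1 / 11.7 * 100
= 17.9%

17.9%


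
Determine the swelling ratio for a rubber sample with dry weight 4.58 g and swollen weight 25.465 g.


Q = W_swollen / W_dry
Q = 25.465 / 4.58
Q = 5.56

Q = 5.56


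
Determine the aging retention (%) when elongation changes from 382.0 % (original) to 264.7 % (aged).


Retention = aged / original * 100
= 264.7 / 382.0 * 100
= 69.3%

69.3%


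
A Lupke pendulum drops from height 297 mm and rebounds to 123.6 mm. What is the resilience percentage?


Resilience = h_rebound / h_drop * 100
= 123.6 / 297 * 100
= 41.6%

41.6%


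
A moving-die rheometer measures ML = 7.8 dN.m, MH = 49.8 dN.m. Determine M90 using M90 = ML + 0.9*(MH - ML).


M90 = ML + 0.9 * (MH - ML)
M90 = 7.8 + 0.9 * (49.8 - 7.8)
M90 = 7.8 + 0.9 * 42.0
M90 = 45.6 dN.m

45.6 dN.m


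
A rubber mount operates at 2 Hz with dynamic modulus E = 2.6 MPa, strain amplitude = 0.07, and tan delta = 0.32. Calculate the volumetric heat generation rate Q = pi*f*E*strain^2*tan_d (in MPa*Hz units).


Q = pi * f * E * strain^2 * tan_d
= pi * 2 * 2.6 * 0.07^2 * 0.32
= pi * 2 * 2.6 * 0.0049 * 0.32
= 0.0256

Q = 0.0256


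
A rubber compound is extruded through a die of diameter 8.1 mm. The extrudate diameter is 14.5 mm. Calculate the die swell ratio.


Die swell ratio = D_extrudate / D_die
= 14.5 / 8.1
= 1.79

Die swell = 1.79


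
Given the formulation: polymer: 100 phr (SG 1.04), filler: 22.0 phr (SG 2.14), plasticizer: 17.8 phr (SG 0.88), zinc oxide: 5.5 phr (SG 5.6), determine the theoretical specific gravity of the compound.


Sum of weights = 145.3
Volume contributions:
  polymer: 100/1.04 = 96.1538
  filler: 22.0/2.14 = 10.2804
  plasticizer: 17.8/0.88 = 20.2273
  zinc oxide: 5.5/5.6 = 0.9821
Sum of volumes = 127.6436
SG = 145.3 / 127.6436 = 1.138

SG = 1.138


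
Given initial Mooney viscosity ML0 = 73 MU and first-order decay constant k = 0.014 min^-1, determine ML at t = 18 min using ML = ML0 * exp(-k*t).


ML = ML0 * exp(-k * t)
ML = 73 * exp(-0.014 * 18)
ML = 73 * 0.7772
ML = 56.74 MU

56.74 MU


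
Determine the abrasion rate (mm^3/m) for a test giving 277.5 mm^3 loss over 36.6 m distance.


Rate = volume_loss / distance
= 277.5 / 36.6
= 7.582 mm^3/m

7.582 mm^3/m


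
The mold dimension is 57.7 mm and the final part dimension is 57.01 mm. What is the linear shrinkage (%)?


Shrinkage = (mold - part) / mold * 100
= (57.7 - 57.01) / 57.7 * 100
= 0.69 / 57.7 * 100
= 1.2%

1.2%


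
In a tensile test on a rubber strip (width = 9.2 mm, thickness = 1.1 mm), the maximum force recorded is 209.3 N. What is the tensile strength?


Area = width * thickness = 9.2 * 1.1 = 10.12 mm^2
TS = force / area = 209.3 / 10.12 = 20.68 MPa

20.68 MPa


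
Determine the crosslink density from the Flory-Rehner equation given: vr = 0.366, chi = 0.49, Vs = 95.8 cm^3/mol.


ln(1 - vr) = ln(1 - 0.366) = -0.4557
Numerator = -((-0.4557) + 0.366 + 0.49 * 0.366^2) = 0.0241
Denominator = 95.8 * (0.366^(1/3) - 0.366/2) = 50.9952
nu = 0.0241 / 50.9952 = 4.7196e-04 mol/cm^3

4.7196e-04 mol/cm^3


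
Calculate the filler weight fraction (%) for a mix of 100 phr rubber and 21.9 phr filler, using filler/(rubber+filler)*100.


Filler % = filler / (rubber + filler) * 100
= 21.9 / (100 + 21.9) * 100
= 21.9 / 121.9 * 100
= 17.97%

17.97%


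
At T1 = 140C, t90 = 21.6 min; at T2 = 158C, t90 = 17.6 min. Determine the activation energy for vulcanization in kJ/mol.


T1 = 413.15 K, T2 = 431.15 K
1/T1 - 1/T2 = 1.0105e-04
ln(t1/t2) = ln(21.6/17.6) = 0.2048
Ea = 8.314 * 0.2048 / 1.0105e-04 = 16849.6842 J/mol
Ea = 16.85 kJ/mol

16.85 kJ/mol


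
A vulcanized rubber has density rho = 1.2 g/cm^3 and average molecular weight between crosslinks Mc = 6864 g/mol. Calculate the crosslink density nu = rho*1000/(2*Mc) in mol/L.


nu = rho * 1000 / (2 * Mc)
nu = 1.2 * 1000 / (2 * 6864)
nu = 1200.0 / 13728
nu = 0.0874 mol/L

0.0874 mol/L


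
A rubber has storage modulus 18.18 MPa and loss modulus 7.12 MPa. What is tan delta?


tan delta = E'' / E'
= 7.12 / 18.18
= 0.3916

tan delta = 0.3916


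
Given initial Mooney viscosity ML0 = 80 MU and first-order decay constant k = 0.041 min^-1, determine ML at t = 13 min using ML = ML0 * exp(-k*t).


ML = ML0 * exp(-k * t)
ML = 80 * exp(-0.041 * 13)
ML = 80 * 0.5868
ML = 46.95 MU

46.95 MU


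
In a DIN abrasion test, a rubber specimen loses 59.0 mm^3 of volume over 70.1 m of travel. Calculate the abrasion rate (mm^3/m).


Rate = volume_loss / distance
= 59.0 / 70.1
= 0.842 mm^3/m

0.842 mm^3/m


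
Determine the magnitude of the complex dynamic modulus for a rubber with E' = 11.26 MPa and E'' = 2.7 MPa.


|E*| = sqrt(E'^2 + E''^2)
= sqrt(11.26^2 + 2.7^2)
= sqrt(126.7876 + 7.2900)
= 11.579 MPa

11.579 MPa


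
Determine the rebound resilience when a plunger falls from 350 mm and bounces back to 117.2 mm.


Resilience = h_rebound / h_drop * 100
= 117.2 / 350 * 100
= 33.5%

33.5%


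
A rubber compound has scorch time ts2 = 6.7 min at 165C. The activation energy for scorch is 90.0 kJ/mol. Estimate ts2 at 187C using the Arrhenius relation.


Convert temperatures: T1 = 165 + 273.15 = 438.15 K, T2 = 187 + 273.15 = 460.15 K
ts2_new = 6.7 * exp(90000 / 8.314 * (1/460.15 - 1/438.15))
1/T2 - 1/T1 = -1.0912e-04
ts2_new = 2.06 min

2.06 min


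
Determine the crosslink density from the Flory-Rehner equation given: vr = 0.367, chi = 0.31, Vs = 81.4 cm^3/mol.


ln(1 - vr) = ln(1 - 0.367) = -0.4573
Numerator = -((-0.4573) + 0.367 + 0.31 * 0.367^2) = 0.0485
Denominator = 81.4 * (0.367^(1/3) - 0.367/2) = 43.3422
nu = 0.0485 / 43.3422 = 0.0011 mol/cm^3

0.0011 mol/cm^3


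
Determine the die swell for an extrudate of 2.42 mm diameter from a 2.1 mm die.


Die swell ratio = D_extrudate / D_die
= 2.42 / 2.1
= 1.152

Die swell = 1.152


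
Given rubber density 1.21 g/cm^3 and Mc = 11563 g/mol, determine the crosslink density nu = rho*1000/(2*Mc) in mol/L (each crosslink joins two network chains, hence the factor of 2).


nu = rho * 1000 / (2 * Mc)
nu = 1.21 * 1000 / (2 * 11563)
nu = 1210.0 / 23126
nu = 0.0523 mol/L

0.0523 mol/L


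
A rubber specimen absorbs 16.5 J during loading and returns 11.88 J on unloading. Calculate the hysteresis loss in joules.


Hysteresis loss = loading - unloading
= 16.5 - 11.88
= 4.62 J

4.62 J


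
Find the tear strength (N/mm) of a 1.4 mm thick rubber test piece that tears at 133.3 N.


Tear strength = force / thickness
= 133.3 / 1.4
= 95.21 N/mm

95.21 N/mm


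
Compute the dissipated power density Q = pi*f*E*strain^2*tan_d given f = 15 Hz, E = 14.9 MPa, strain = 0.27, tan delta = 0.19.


Q = pi * f * E * strain^2 * tan_d
= pi * 15 * 14.9 * 0.27^2 * 0.19
= pi * 15 * 14.9 * 0.0729 * 0.19
= 9.7254

Q = 9.7254


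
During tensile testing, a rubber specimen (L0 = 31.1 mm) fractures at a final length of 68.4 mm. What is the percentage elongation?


Elongation = (Lf - L0) / L0 * 100
= (68.4 - 31.1) / 31.1 * 100
= 37.3 / 31.1 * 100
= 119.9%

119.9%


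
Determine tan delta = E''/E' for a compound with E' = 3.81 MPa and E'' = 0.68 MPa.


tan delta = E'' / E'
= 0.68 / 3.81
= 0.1785

tan delta = 0.1785


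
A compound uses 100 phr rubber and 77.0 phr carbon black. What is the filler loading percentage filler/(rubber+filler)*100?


Filler % = filler / (rubber + filler) * 100
= 77.0 / (100 + 77.0) * 100
= 77.0 / 177.0 * 100
= 43.5%

43.5%


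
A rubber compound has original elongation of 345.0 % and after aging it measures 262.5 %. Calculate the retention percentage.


Retention = aged / original * 100
= 262.5 / 345.0 * 100
= 76.1%

76.1%


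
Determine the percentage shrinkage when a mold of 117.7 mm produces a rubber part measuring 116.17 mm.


Shrinkage = (mold - part) / mold * 100
= (117.7 - 116.17) / 117.7 * 100
= 1.53 / 117.7 * 100
= 1.3%

1.3%


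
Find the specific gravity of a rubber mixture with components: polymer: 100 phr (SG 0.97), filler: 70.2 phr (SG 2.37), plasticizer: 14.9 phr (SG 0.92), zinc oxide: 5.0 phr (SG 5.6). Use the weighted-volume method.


Sum of weights = 190.1
Volume contributions:
  polymer: 100/0.97 = 103.0928
  filler: 70.2/2.37 = 29.6203
  plasticizer: 14.9/0.92 = 16.1957
  zinc oxide: 5.0/5.6 = 0.8929
Sum of volumes = 149.8015
SG = 190.1 / 149.8015 = 1.269

SG = 1.269


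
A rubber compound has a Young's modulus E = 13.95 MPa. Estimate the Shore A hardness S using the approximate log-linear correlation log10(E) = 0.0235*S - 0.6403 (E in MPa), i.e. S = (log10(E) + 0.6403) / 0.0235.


log10(E) = 0.0235*S - 0.6403  =>  S = (log10(E) + 0.6403) / 0.0235
log10(13.95) = 1.144574
S = (1.144574 + 0.6403) / 0.0235 = 1.784874 / 0.0235
S = 76.0

Shore A = 76.0


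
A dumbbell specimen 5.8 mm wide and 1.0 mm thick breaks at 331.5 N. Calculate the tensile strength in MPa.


Area = width * thickness = 5.8 * 1.0 = 5.8 mm^2
TS = force / area = 331.5 / 5.8 = 57.16 MPa

57.16 MPa


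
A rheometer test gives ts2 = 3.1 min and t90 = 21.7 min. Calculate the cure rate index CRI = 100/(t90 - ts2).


CRI = 100 / (t90 - ts2)
= 100 / (21.7 - 3.1)
= 100 / 18.6
= 5.38 min^-1

5.38 min^-1


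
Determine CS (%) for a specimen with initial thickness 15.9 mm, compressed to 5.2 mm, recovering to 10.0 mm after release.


CS = (t0 - recovered) / (t0 - ts) * 100
= (15.9 - 10.0) / (15.9 - 5.2) * 100
= 5.9 / 10.7 * 100
= 55.1%

55.1%


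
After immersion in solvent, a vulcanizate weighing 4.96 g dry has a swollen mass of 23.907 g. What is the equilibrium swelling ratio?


Q = W_swollen / W_dry
Q = 23.907 / 4.96
Q = 4.82

Q = 4.82


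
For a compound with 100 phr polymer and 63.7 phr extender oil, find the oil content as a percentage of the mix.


Oil % = oil / (100 + oil) * 100
= 63.7 / (100 + 63.7) * 100
= 63.7 / 163.7 * 100
= 38.91%

38.91%


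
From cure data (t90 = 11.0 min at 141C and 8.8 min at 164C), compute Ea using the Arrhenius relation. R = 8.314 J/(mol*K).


T1 = 414.15 K, T2 = 437.15 K
1/T1 - 1/T2 = 1.2704e-04
ln(t1/t2) = ln(11.0/8.8) = 0.2231
Ea = 8.314 * 0.2231 / 1.2704e-04 = 14603.4233 J/mol
Ea = 14.6 kJ/mol

14.6 kJ/mol


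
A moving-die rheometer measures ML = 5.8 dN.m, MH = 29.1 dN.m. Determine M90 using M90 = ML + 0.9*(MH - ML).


M90 = ML + 0.9 * (MH - ML)
M90 = 5.8 + 0.9 * (29.1 - 5.8)
M90 = 5.8 + 0.9 * 23.3
M90 = 26.77 dN.m

26.77 dN.m


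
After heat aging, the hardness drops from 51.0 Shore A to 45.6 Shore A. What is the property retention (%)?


Retention = aged / original * 100
= 45.6 / 51.0 * 100
= 89.4%

89.4%


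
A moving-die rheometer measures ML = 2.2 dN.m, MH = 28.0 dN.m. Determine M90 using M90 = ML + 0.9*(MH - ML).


M90 = ML + 0.9 * (MH - ML)
M90 = 2.2 + 0.9 * (28.0 - 2.2)
M90 = 2.2 + 0.9 * 25.8
M90 = 25.42 dN.m

25.42 dN.m


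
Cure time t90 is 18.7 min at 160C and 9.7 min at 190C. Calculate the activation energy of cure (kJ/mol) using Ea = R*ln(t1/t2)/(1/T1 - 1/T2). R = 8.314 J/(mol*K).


T1 = 433.15 K, T2 = 463.15 K
1/T1 - 1/T2 = 1.4954e-04
ln(t1/t2) = ln(18.7/9.7) = 0.6564
Ea = 8.314 * 0.6564 / 1.4954e-04 = 36493.5206 J/mol
Ea = 36.49 kJ/mol

36.49 kJ/mol


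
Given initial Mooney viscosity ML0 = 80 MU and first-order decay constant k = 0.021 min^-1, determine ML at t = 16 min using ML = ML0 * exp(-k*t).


ML = ML0 * exp(-k * t)
ML = 80 * exp(-0.021 * 16)
ML = 80 * 0.7146
ML = 57.17 MU

57.17 MU


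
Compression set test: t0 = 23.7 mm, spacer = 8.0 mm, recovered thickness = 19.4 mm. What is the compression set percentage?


CS = (t0 - recovered) / (t0 - ts) * 100
= (23.7 - 19.4) / (23.7 - 8.0) * 100
= 4.3 / 15.7 * 100
= 27.4%

27.4%


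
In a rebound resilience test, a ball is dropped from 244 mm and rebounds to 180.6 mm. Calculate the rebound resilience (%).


Resilience = h_rebound / h_drop * 100
= 180.6 / 244 * 100
= 74.0%

74.0%


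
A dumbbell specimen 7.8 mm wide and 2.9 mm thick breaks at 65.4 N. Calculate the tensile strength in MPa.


Area = width * thickness = 7.8 * 2.9 = 22.62 mm^2
TS = force / area = 65.4 / 22.62 = 2.89 MPa

2.89 MPa


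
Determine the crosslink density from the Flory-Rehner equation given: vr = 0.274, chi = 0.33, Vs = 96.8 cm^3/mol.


ln(1 - vr) = ln(1 - 0.274) = -0.3202
Numerator = -((-0.3202) + 0.274 + 0.33 * 0.274^2) = 0.0214
Denominator = 96.8 * (0.274^(1/3) - 0.274/2) = 49.6106
nu = 0.0214 / 49.6106 = 4.3197e-04 mol/cm^3

4.3197e-04 mol/cm^3


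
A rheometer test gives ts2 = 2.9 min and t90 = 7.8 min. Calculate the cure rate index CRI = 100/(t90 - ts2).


CRI = 100 / (t90 - ts2)
= 100 / (7.8 - 2.9)
= 100 / 4.9
= 20.41 min^-1

20.41 min^-1


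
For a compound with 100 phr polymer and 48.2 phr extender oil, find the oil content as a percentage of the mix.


Oil % = oil / (100 + oil) * 100
= 48.2 / (100 + 48.2) * 100
= 48.2 / 148.2 * 100
= 32.52%

32.52%


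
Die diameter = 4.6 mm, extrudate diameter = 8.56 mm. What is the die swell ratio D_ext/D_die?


Die swell ratio = D_extrudate / D_die
= 8.56 / 4.6
= 1.861

Die swell = 1.861


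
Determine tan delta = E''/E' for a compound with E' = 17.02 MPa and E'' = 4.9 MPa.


tan delta = E'' / E'
= 4.9 / 17.02
= 0.2879

tan delta = 0.2879


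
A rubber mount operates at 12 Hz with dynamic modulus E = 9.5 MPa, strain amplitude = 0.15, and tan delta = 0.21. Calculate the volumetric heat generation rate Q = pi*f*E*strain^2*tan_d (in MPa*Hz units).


Q = pi * f * E * strain^2 * tan_d
= pi * 12 * 9.5 * 0.15^2 * 0.21
= pi * 12 * 9.5 * 0.0225 * 0.21
= 1.6922

Q = 1.6922


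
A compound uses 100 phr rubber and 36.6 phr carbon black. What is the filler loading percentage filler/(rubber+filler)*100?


Filler % = filler / (rubber + filler) * 100
= 36.6 / (100 + 36.6) * 100
= 36.6 / 136.6 * 100
= 26.79%

26.79%


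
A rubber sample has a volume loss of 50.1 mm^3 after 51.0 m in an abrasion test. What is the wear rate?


Rate = volume_loss / distance
= 50.1 / 51.0
= 0.982 mm^3/m

0.982 mm^3/m


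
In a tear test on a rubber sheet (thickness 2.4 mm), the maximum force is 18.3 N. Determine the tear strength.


Tear strength = force / thickness
= 18.3 / 2.4
= 7.63 N/mm

7.63 N/mm


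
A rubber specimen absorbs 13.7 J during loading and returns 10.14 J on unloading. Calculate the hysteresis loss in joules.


Hysteresis loss = loading - unloading
= 13.7 - 10.14
= 3.56 J

3.56 J


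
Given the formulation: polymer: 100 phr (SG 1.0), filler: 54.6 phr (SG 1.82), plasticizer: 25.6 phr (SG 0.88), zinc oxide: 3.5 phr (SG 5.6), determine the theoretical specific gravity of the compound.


Sum of weights = 183.7
Volume contributions:
  polymer: 100/1.0 = 100.0000
  filler: 54.6/1.82 = 30.0000
  plasticizer: 25.6/0.88 = 29.0909
  zinc oxide: 3.5/5.6 = 0.6250
Sum of volumes = 159.7159
SG = 183.7 / 159.7159 = 1.15

SG = 1.15


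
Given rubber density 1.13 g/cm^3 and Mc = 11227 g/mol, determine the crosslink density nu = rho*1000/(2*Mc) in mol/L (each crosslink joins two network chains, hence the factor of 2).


nu = rho * 1000 / (2 * Mc)
nu = 1.13 * 1000 / (2 * 11227)
nu = 1130.0 / 22454
nu = 0.0503 mol/L

0.0503 mol/L


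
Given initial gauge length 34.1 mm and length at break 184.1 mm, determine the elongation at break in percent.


Elongation = (Lf - L0) / L0 * 100
= (184.1 - 34.1) / 34.1 * 100
= 150.0 / 34.1 * 100
= 439.9%

439.9%


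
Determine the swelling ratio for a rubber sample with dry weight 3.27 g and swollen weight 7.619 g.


Q = W_swollen / W_dry
Q = 7.619 / 3.27
Q = 2.33

Q = 2.33


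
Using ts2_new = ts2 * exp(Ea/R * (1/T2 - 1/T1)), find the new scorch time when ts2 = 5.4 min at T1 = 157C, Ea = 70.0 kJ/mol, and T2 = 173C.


Convert temperatures: T1 = 157 + 273.15 = 430.15 K, T2 = 173 + 273.15 = 446.15 K
ts2_new = 5.4 * exp(70000 / 8.314 * (1/446.15 - 1/430.15))
1/T2 - 1/T1 = -8.3372e-05
ts2_new = 2.68 min

2.68 min


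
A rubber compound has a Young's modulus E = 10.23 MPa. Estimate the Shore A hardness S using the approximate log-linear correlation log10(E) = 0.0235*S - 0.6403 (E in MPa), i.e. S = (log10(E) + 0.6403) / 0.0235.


log10(E) = 0.0235*S - 0.6403  =>  S = (log10(E) + 0.6403) / 0.0235
log10(10.23) = 1.009876
S = (1.009876 + 0.6403) / 0.0235 = 1.650176 / 0.0235
S = 70.2

Shore A = 70.2


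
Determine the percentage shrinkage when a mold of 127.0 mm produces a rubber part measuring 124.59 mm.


Shrinkage = (mold - part) / mold * 100
= (127.0 - 124.59) / 127.0 * 100
= 2.41 / 127.0 * 100
= 1.9%

1.9%


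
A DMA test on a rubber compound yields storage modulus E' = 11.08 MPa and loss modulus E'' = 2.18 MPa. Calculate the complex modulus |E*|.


|E*| = sqrt(E'^2 + E''^2)
= sqrt(11.08^2 + 2.18^2)
= sqrt(122.7664 + 4.7524)
= 11.292 MPa

11.292 MPa


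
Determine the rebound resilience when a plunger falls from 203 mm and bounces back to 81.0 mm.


Resilience = h_rebound / h_drop * 100
= 81.0 / 203 * 100
= 39.9%

39.9%


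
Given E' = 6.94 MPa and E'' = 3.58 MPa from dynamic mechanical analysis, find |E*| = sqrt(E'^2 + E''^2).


|E*| = sqrt(E'^2 + E''^2)
= sqrt(6.94^2 + 3.58^2)
= sqrt(48.1636 + 12.8164)
= 7.809 MPa

7.809 MPa


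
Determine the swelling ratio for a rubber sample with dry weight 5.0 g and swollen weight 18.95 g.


Q = W_swollen / W_dry
Q = 18.95 / 5.0
Q = 3.79

Q = 3.79


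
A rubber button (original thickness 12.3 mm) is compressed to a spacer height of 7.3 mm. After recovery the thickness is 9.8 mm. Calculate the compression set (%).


CS = (t0 - recovered) / (t0 - ts) * 100
= (12.3 - 9.8) / (12.3 - 7.3) * 100
= 2.5 / 5.0 * 100
= 50.0%

50.0%


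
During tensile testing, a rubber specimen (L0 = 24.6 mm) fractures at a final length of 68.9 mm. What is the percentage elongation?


Elongation = (Lf - L0) / L0 * 100
= (68.9 - 24.6) / 24.6 * 100
= 44.3 / 24.6 * 100
= 180.1%

180.1%


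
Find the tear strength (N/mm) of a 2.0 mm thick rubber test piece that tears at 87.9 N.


Tear strength = force / thickness
= 87.9 / 2.0
= 43.95 N/mm

43.95 N/mm


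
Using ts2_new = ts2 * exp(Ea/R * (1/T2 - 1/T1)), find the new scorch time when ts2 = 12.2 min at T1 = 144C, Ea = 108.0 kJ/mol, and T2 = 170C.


Convert temperatures: T1 = 144 + 273.15 = 417.15 K, T2 = 170 + 273.15 = 443.15 K
ts2_new = 12.2 * exp(108000 / 8.314 * (1/443.15 - 1/417.15))
1/T2 - 1/T1 = -1.4065e-04
ts2_new = 1.96 min

1.96 min


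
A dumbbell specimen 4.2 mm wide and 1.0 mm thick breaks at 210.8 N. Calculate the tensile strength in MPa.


Area = width * thickness = 4.2 * 1.0 = 4.2 mm^2
TS = force / area = 210.8 / 4.2 = 50.19 MPa

50.19 MPa


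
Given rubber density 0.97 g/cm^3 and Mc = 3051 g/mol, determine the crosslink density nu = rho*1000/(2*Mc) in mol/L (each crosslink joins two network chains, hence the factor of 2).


nu = rho * 1000 / (2 * Mc)
nu = 0.97 * 1000 / (2 * 3051)
nu = 970.0 / 6102
nu = 0.1590 mol/L

0.1590 mol/L


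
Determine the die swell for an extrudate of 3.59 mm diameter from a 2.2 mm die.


Die swell ratio = D_extrudate / D_die
= 3.59 / 2.2
= 1.632

Die swell = 1.632


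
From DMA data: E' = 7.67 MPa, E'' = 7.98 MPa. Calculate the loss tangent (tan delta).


tan delta = E'' / E'
= 7.98 / 7.67
= 1.0404

tan delta = 1.0404


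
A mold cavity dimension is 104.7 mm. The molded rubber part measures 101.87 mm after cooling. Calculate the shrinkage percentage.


Shrinkage = (mold - part) / mold * 100
= (104.7 - 101.87) / 104.7 * 100
= 2.83 / 104.7 * 100
= 2.7%

2.7%


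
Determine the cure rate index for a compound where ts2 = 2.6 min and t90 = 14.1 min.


CRI = 100 / (t90 - ts2)
= 100 / (14.1 - 2.6)
= 100 / 11.5
= 8.7 min^-1

8.7 min^-1


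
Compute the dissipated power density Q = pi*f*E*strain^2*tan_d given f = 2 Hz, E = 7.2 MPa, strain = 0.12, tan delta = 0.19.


Q = pi * f * E * strain^2 * tan_d
= pi * 2 * 7.2 * 0.12^2 * 0.19
= pi * 2 * 7.2 * 0.0144 * 0.19
= 0.1238

Q = 0.1238


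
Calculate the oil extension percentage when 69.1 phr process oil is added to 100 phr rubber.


Oil % = oil / (100 + oil) * 100
= 69.1 / (100 + 69.1) * 100
= 69.1 / 169.1 * 100
= 40.86%

40.86%


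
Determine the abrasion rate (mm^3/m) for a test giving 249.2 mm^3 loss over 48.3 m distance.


Rate = volume_loss / distance
= 249.2 / 48.3
= 5.159 mm^3/m

5.159 mm^3/m


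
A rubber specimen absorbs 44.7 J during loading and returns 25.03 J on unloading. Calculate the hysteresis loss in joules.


Hysteresis loss = loading - unloading
= 44.7 - 25.03
= 19.67 J

19.67 J


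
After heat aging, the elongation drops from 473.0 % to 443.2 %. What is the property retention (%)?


Retention = aged / original * 100
= 443.2 / 473.0 * 100
= 93.7%

93.7%


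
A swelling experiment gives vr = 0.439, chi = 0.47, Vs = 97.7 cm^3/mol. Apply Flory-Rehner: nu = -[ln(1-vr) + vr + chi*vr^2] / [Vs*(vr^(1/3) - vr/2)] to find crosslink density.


ln(1 - vr) = ln(1 - 0.439) = -0.5780
Numerator = -((-0.5780) + 0.439 + 0.47 * 0.439^2) = 0.0485
Denominator = 97.7 * (0.439^(1/3) - 0.439/2) = 52.8082
nu = 0.0485 / 52.8082 = 9.1758e-04 mol/cm^3

9.1758e-04 mol/cm^3


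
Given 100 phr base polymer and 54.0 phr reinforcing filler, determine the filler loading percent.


Filler % = filler / (rubber + filler) * 100
= 54.0 / (100 + 54.0) * 100
= 54.0 / 154.0 * 100
= 35.06%

35.06%


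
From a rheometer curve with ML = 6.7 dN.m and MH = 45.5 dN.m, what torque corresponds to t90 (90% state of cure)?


M90 = ML + 0.9 * (MH - ML)
M90 = 6.7 + 0.9 * (45.5 - 6.7)
M90 = 6.7 + 0.9 * 38.8
M90 = 41.62 dN.m

41.62 dN.m


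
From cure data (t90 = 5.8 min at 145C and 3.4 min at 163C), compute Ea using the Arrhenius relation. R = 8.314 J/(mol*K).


T1 = 418.15 K, T2 = 436.15 K
1/T1 - 1/T2 = 9.8697e-05
ln(t1/t2) = ln(5.8/3.4) = 0.5341
Ea = 8.314 * 0.5341 / 9.8697e-05 = 44989.7759 J/mol
Ea = 44.99 kJ/mol

44.99 kJ/mol


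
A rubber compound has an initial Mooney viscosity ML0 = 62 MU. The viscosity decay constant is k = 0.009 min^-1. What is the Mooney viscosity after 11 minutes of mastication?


ML = ML0 * exp(-k * t)
ML = 62 * exp(-0.009 * 11)
ML = 62 * 0.9057
ML = 56.16 MU

56.16 MU


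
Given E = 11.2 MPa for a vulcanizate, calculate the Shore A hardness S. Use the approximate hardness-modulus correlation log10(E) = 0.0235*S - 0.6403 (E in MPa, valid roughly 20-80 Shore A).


log10(E) = 0.0235*S - 0.6403  =>  S = (log10(E) + 0.6403) / 0.0235
log10(11.2) = 1.049218
S = (1.049218 + 0.6403) / 0.0235 = 1.689518 / 0.0235
S = 71.9

Shore A = 71.9


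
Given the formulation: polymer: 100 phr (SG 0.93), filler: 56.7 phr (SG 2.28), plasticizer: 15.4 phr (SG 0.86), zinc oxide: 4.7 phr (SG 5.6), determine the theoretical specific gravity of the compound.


Sum of weights = 176.8
Volume contributions:
  polymer: 100/0.93 = 107.5269
  filler: 56.7/2.28 = 24.8684
  plasticizer: 15.4/0.86 = 17.9070
  zinc oxide: 4.7/5.6 = 0.8393
Sum of volumes = 151.1416
SG = 176.8 / 151.1416 = 1.17

SG = 1.17


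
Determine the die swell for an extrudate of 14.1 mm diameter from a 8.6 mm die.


Die swell ratio = D_extrudate / D_die
= 14.1 / 8.6
= 1.64

Die swell = 1.64


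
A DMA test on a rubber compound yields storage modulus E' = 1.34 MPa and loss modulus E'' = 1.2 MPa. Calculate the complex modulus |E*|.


|E*| = sqrt(E'^2 + E''^2)
= sqrt(1.34^2 + 1.2^2)
= sqrt(1.7956 + 1.4400)
= 1.799 MPa

1.799 MPa


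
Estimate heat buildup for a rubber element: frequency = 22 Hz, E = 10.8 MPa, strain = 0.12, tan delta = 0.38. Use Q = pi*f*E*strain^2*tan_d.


Q = pi * f * E * strain^2 * tan_d
= pi * 22 * 10.8 * 0.12^2 * 0.38
= pi * 22 * 10.8 * 0.0144 * 0.38
= 4.0845

Q = 4.0845


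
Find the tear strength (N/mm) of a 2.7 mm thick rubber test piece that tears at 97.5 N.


Tear strength = force / thickness
= 97.5 / 2.7
= 36.11 N/mm

36.11 N/mm


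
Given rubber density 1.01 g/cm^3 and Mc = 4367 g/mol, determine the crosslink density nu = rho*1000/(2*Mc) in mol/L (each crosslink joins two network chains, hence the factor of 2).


nu = rho * 1000 / (2 * Mc)
nu = 1.01 * 1000 / (2 * 4367)
nu = 1010.0 / 8734
nu = 0.1156 mol/L

0.1156 mol/L


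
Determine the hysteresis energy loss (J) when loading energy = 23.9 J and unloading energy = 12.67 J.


Hysteresis loss = loading - unloading
= 23.9 - 12.67
= 11.23 J

11.23 J


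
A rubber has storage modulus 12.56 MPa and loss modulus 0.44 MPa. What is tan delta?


tan delta = E'' / E'
= 0.44 / 12.56
= 0.035

tan delta = 0.035


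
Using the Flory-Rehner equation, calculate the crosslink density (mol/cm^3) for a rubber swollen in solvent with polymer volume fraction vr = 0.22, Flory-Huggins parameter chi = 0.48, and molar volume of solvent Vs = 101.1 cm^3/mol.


ln(1 - vr) = ln(1 - 0.22) = -0.2485
Numerator = -((-0.2485) + 0.22 + 0.48 * 0.22^2) = 0.0052
Denominator = 101.1 * (0.22^(1/3) - 0.22/2) = 49.9112
nu = 0.0052 / 49.9112 = 1.0477e-04 mol/cm^3

1.0477e-04 mol/cm^3


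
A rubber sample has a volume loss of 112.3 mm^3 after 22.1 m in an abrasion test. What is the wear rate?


Rate = volume_loss / distance
= 112.3 / 22.1
= 5.081 mm^3/m

5.081 mm^3/m


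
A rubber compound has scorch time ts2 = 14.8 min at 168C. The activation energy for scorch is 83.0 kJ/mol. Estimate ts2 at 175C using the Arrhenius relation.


Convert temperatures: T1 = 168 + 273.15 = 441.15 K, T2 = 175 + 273.15 = 448.15 K
ts2_new = 14.8 * exp(83000 / 8.314 * (1/448.15 - 1/441.15))
1/T2 - 1/T1 = -3.5407e-05
ts2_new = 10.39 min

10.39 min


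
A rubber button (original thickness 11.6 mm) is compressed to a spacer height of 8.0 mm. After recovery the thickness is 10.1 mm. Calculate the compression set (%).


CS = (t0 - recovered) / (t0 - ts) * 100
= (11.6 - 10.1) / (11.6 - 8.0) * 100
= 1.5 / 3.6 * 100
= 41.7%

41.7%


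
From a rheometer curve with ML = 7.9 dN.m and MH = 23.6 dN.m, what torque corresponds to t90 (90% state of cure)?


M90 = ML + 0.9 * (MH - ML)
M90 = 7.9 + 0.9 * (23.6 - 7.9)
M90 = 7.9 + 0.9 * 15.7
M90 = 22.03 dN.m

22.03 dN.m


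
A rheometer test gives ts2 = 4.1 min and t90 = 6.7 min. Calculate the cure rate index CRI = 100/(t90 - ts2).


CRI = 100 / (t90 - ts2)
= 100 / (6.7 - 4.1)
= 100 / 2.6
= 38.46 min^-1

38.46 min^-1


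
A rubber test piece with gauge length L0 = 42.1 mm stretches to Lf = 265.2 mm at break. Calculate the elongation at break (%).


Elongation = (Lf - L0) / L0 * 100
= (265.2 - 42.1) / 42.1 * 100
= 223.1 / 42.1 * 100
= 529.9%

529.9%


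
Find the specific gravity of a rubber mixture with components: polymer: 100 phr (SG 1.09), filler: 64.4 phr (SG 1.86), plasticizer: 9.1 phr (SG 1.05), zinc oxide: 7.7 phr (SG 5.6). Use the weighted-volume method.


Sum of weights = 181.2
Volume contributions:
  polymer: 100/1.09 = 91.7431
  filler: 64.4/1.86 = 34.6237
  plasticizer: 9.1/1.05 = 8.6667
  zinc oxide: 7.7/5.6 = 1.3750
Sum of volumes = 136.4084
SG = 181.2 / 136.4084 = 1.328

SG = 1.328


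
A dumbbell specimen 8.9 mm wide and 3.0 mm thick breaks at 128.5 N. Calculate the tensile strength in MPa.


Area = width * thickness = 8.9 * 3.0 = 26.7 mm^2
TS = force / area = 128.5 / 26.7 = 4.81 MPa

4.81 MPa


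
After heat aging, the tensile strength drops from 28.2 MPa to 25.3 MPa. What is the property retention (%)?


Retention = aged / original * 100
= 25.3 / 28.2 * 100
= 89.7%

89.7%


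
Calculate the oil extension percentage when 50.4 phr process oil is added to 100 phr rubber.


Oil % = oil / (100 + oil) * 100
= 50.4 / (100 + 50.4) * 100
= 50.4 / 150.4 * 100
= 33.51%

33.51%


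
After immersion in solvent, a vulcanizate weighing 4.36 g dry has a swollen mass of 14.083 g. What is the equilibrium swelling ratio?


Q = W_swollen / W_dry
Q = 14.083 / 4.36
Q = 3.23

Q = 3.23


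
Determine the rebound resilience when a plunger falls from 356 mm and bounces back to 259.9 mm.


Resilience = h_rebound / h_drop * 100
= 259.9 / 356 * 100
= 73.0%

73.0%


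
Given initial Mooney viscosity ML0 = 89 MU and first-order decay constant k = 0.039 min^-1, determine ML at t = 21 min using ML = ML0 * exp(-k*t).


ML = ML0 * exp(-k * t)
ML = 89 * exp(-0.039 * 21)
ML = 89 * 0.4409
ML = 39.24 MU

39.24 MU


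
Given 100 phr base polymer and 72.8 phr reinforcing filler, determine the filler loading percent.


Filler % = filler / (rubber + filler) * 100
= 72.8 / (100 + 72.8) * 100
= 72.8 / 172.8 * 100
= 42.13%

42.13%


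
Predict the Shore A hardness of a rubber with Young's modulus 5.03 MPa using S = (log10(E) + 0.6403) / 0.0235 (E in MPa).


log10(E) = 0.0235*S - 0.6403  =>  S = (log10(E) + 0.6403) / 0.0235
log10(5.03) = 0.701568
S = (0.701568 + 0.6403) / 0.0235 = 1.341868 / 0.0235
S = 57.1

Shore A = 57.1


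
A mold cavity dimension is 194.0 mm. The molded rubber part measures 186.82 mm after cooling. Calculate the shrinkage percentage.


Shrinkage = (mold - part) / mold * 100
= (194.0 - 186.82) / 194.0 * 100
= 7.18 / 194.0 * 100
= 3.7%

3.7%


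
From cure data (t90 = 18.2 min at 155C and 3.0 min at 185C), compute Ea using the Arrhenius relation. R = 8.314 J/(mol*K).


T1 = 428.15 K, T2 = 458.15 K
1/T1 - 1/T2 = 1.5294e-04
ln(t1/t2) = ln(18.2/3.0) = 1.8028
Ea = 8.314 * 1.8028 / 1.5294e-04 = 98003.6376 J/mol
Ea = 98.0 kJ/mol

98.0 kJ/mol


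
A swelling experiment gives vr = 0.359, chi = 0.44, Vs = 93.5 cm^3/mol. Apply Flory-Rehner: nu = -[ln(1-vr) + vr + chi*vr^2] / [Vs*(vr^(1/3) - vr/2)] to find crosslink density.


ln(1 - vr) = ln(1 - 0.359) = -0.4447
Numerator = -((-0.4447) + 0.359 + 0.44 * 0.359^2) = 0.0290
Denominator = 93.5 * (0.359^(1/3) - 0.359/2) = 49.6690
nu = 0.0290 / 49.6690 = 5.8423e-04 mol/cm^3

5.8423e-04 mol/cm^3


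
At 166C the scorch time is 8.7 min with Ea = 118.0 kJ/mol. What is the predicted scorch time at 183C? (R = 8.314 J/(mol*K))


Convert temperatures: T1 = 166 + 273.15 = 439.15 K, T2 = 183 + 273.15 = 456.15 K
ts2_new = 8.7 * exp(118000 / 8.314 * (1/456.15 - 1/439.15))
1/T2 - 1/T1 = -8.4865e-05
ts2_new = 2.61 min

2.61 min


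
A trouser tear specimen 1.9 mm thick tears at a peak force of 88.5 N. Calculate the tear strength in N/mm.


Tear strength = force / thickness
= 88.5 / 1.9
= 46.58 N/mm

46.58 N/mm


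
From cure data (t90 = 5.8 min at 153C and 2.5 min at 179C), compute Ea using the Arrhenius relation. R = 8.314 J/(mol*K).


T1 = 426.15 K, T2 = 452.15 K
1/T1 - 1/T2 = 1.3494e-04
ln(t1/t2) = ln(5.8/2.5) = 0.8416
Ea = 8.314 * 0.8416 / 1.3494e-04 = 51852.5947 J/mol
Ea = 51.85 kJ/mol

51.85 kJ/mol


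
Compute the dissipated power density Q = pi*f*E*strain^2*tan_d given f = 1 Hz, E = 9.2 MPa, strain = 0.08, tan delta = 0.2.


Q = pi * f * E * strain^2 * tan_d
= pi * 1 * 9.2 * 0.08^2 * 0.2
= pi * 1 * 9.2 * 0.0064 * 0.2
= 0.0370

Q = 0.0370


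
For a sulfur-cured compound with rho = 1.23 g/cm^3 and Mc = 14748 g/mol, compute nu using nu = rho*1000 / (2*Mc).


nu = rho * 1000 / (2 * Mc)
nu = 1.23 * 1000 / (2 * 14748)
nu = 1230.0 / 29496
nu = 0.0417 mol/L

0.0417 mol/L


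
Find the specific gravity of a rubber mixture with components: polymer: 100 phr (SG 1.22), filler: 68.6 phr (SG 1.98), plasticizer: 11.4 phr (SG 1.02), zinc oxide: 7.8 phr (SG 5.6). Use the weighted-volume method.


Sum of weights = 187.8
Volume contributions:
  polymer: 100/1.22 = 81.9672
  filler: 68.6/1.98 = 34.6465
  plasticizer: 11.4/1.02 = 11.1765
  zinc oxide: 7.8/5.6 = 1.3929
Sum of volumes = 129.1830
SG = 187.8 / 129.1830 = 1.454

SG = 1.454


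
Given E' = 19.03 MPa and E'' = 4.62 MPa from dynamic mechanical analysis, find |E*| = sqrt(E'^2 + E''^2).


|E*| = sqrt(E'^2 + E''^2)
= sqrt(19.03^2 + 4.62^2)
= sqrt(362.1409 + 21.3444)
= 19.583 MPa

19.583 MPa


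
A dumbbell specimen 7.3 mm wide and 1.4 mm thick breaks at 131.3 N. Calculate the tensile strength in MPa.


Area = width * thickness = 7.3 * 1.4 = 10.22 mm^2
TS = force / area = 131.3 / 10.22 = 12.85 MPa

12.85 MPa


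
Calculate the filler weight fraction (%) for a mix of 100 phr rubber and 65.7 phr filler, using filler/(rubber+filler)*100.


Filler % = filler / (rubber + filler) * 100
= 65.7 / (100 + 65.7) * 100
= 65.7 / 165.7 * 100
= 39.65%

39.65%


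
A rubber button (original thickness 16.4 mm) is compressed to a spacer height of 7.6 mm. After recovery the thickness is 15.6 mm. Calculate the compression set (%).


CS = (t0 - recovered) / (t0 - ts) * 100
= (16.4 - 15.6) / (16.4 - 7.6) * 100
= 0.8 / 8.8 * 100
= 9.1%

9.1%


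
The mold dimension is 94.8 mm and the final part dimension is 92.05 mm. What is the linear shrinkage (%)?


Shrinkage = (mold - part) / mold * 100
= (94.8 - 92.05) / 94.8 * 100
= 2.75 / 94.8 * 100
= 2.9%

2.9%


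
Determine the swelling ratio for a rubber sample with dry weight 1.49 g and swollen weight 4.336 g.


Q = W_swollen / W_dry
Q = 4.336 / 1.49
Q = 2.91

Q = 2.91


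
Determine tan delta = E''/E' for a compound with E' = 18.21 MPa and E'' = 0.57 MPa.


tan delta = E'' / E'
= 0.57 / 18.21
= 0.0313

tan delta = 0.0313


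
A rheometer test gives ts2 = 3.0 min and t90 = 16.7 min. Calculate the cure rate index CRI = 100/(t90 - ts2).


CRI = 100 / (t90 - ts2)
= 100 / (16.7 - 3.0)
= 100 / 13.7
= 7.3 min^-1

7.3 min^-1


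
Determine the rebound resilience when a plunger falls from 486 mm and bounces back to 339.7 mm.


Resilience = h_rebound / h_drop * 100
= 339.7 / 486 * 100
= 69.9%

69.9%


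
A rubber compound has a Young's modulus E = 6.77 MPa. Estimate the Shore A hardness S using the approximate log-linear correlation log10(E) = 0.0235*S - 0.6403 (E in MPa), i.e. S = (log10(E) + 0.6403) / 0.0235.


log10(E) = 0.0235*S - 0.6403  =>  S = (log10(E) + 0.6403) / 0.0235
log10(6.77) = 0.830589
S = (0.830589 + 0.6403) / 0.0235 = 1.470889 / 0.0235
S = 62.6

Shore A = 62.6


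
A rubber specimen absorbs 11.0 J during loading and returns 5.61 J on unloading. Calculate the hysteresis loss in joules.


Hysteresis loss = loading - unloading
= 11.0 - 5.61
= 5.39 J

5.39 J


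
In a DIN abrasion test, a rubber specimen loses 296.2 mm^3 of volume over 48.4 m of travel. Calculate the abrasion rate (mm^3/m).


Rate = volume_loss / distance
= 296.2 / 48.4
= 6.12 mm^3/m

6.12 mm^3/m


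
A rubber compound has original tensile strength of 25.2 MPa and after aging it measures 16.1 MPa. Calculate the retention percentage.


Retention = aged / original * 100
= 16.1 / 25.2 * 100
= 63.9%

63.9%


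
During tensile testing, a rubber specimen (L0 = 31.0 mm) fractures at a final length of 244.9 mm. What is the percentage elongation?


Elongation = (Lf - L0) / L0 * 100
= (244.9 - 31.0) / 31.0 * 100
= 213.9 / 31.0 * 100
= 690.0%

690.0%


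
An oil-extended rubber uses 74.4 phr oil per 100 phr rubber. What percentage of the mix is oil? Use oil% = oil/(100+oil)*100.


Oil % = oil / (100 + oil) * 100
= 74.4 / (100 + 74.4) * 100
= 74.4 / 174.4 * 100
= 42.66%

42.66%


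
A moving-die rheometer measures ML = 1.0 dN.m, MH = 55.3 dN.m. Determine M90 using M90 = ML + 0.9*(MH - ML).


M90 = ML + 0.9 * (MH - ML)
M90 = 1.0 + 0.9 * (55.3 - 1.0)
M90 = 1.0 + 0.9 * 54.3
M90 = 49.87 dN.m

49.87 dN.m


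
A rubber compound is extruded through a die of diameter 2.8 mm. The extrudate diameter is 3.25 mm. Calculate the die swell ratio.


Die swell ratio = D_extrudate / D_die
= 3.25 / 2.8
= 1.161

Die swell = 1.161


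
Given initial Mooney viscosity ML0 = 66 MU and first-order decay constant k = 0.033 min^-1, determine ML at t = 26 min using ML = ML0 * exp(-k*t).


ML = ML0 * exp(-k * t)
ML = 66 * exp(-0.033 * 26)
ML = 66 * 0.4240
ML = 27.98 MU

27.98 MU


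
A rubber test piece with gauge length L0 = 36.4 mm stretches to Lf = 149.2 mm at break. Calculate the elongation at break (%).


Elongation = (Lf - L0) / L0 * 100
= (149.2 - 36.4) / 36.4 * 100
= 112.8 / 36.4 * 100
= 309.9%

309.9%


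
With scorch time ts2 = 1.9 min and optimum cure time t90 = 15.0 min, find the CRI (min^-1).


CRI = 100 / (t90 - ts2)
= 100 / (15.0 - 1.9)
= 100 / 13.1
= 7.63 min^-1

7.63 min^-1


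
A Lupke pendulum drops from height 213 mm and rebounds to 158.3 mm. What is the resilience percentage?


Resilience = h_rebound / h_drop * 100
= 158.3 / 213 * 100
= 74.3%

74.3%


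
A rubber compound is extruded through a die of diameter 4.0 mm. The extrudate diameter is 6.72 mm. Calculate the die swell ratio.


Die swell ratio = D_extrudate / D_die
= 6.72 / 4.0
= 1.68

Die swell = 1.68


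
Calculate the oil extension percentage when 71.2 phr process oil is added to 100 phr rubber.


Oil % = oil / (100 + oil) * 100
= 71.2 / (100 + 71.2) * 100
= 71.2 / 171.2 * 100
= 41.59%

41.59%


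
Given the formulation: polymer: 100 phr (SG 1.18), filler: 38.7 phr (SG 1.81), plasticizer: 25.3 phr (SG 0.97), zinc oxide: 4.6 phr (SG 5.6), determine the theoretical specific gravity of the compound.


Sum of weights = 168.6
Volume contributions:
  polymer: 100/1.18 = 84.7458
  filler: 38.7/1.81 = 21.3812
  plasticizer: 25.3/0.97 = 26.0825
  zinc oxide: 4.6/5.6 = 0.8214
Sum of volumes = 133.0309
SG = 168.6 / 133.0309 = 1.267

SG = 1.267


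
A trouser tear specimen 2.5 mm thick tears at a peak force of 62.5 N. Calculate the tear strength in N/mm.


Tear strength = force / thickness
= 62.5 / 2.5
= 25.0 N/mm

25.0 N/mm


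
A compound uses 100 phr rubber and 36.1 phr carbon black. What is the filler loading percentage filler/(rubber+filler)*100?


Filler % = filler / (rubber + filler) * 100
= 36.1 / (100 + 36.1) * 100
= 36.1 / 136.1 * 100
= 26.52%

26.52%


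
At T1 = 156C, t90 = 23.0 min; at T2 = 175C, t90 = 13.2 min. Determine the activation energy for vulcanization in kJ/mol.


T1 = 429.15 K, T2 = 448.15 K
1/T1 - 1/T2 = 9.8792e-05
ln(t1/t2) = ln(23.0/13.2) = 0.5553
Ea = 8.314 * 0.5553 / 9.8792e-05 = 46730.3382 J/mol
Ea = 46.73 kJ/mol

46.73 kJ/mol


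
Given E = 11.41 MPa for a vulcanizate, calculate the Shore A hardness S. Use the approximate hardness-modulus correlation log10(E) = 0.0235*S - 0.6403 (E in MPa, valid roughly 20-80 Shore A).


log10(E) = 0.0235*S - 0.6403  =>  S = (log10(E) + 0.6403) / 0.0235
log10(11.41) = 1.057286
S = (1.057286 + 0.6403) / 0.0235 = 1.697586 / 0.0235
S = 72.2

Shore A = 72.2


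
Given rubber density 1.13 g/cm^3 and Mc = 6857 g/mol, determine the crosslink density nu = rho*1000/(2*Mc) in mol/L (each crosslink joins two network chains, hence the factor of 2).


nu = rho * 1000 / (2 * Mc)
nu = 1.13 * 1000 / (2 * 6857)
nu = 1130.0 / 13714
nu = 0.0824 mol/L

0.0824 mol/L
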